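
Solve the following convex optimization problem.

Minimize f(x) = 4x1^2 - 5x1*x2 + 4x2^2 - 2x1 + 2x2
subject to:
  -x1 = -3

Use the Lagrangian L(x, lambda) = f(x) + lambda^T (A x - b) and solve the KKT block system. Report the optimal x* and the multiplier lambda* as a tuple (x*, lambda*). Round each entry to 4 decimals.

Form the Lagrangian:
  L(x, lambda) = (1/2) x^T Q x + c^T x + lambda^T (A x - b)
Stationarity (grad_x L = 0): Q x + c + A^T lambda = 0.
Primal feasibility: A x = b.

This gives the KKT block system:
  [ Q   A^T ] [ x     ]   [-c ]
  [ A    0  ] [ lambda ] = [ b ]

Solving the linear system:
  x*      = (3, 1.625)
  lambda* = (13.875)
  f(x*)   = 19.4375

x* = (3, 1.625), lambda* = (13.875)


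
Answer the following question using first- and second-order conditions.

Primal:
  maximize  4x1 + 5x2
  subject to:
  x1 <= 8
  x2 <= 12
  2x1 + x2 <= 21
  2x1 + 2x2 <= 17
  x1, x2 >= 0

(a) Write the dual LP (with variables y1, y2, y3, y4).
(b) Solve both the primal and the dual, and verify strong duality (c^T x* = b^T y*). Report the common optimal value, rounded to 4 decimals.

The standard primal-dual pair for 'max c^T x s.t. A x <= b, x >= 0' is:
  Dual:  min b^T y  s.t.  A^T y >= c,  y >= 0.

So the dual LP is:
  minimize  8y1 + 12y2 + 21y3 + 17y4
  subject to:
    y1 + 2y3 + 2y4 >= 4
    y2 + y3 + 2y4 >= 5
    y1, y2, y3, y4 >= 0

Solving the primal: x* = (0, 8.5).
  primal value c^T x* = 42.5.
Solving the dual: y* = (0, 0, 0, 2.5).
  dual value b^T y* = 42.5.
Strong duality: c^T x* = b^T y*. Confirmed.

42.5


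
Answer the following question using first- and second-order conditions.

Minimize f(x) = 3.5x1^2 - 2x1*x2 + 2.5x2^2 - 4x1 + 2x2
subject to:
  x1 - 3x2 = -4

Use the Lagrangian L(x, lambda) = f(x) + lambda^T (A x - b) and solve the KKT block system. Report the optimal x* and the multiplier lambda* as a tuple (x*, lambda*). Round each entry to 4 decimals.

Form the Lagrangian:
  L(x, lambda) = (1/2) x^T Q x + c^T x + lambda^T (A x - b)
Stationarity (grad_x L = 0): Q x + c + A^T lambda = 0.
Primal feasibility: A x = b.

This gives the KKT block system:
  [ Q   A^T ] [ x     ]   [-c ]
  [ A    0  ] [ lambda ] = [ b ]

Solving the linear system:
  x*      = (0.6071, 1.5357)
  lambda* = (2.8214)
  f(x*)   = 5.9643

x* = (0.6071, 1.5357), lambda* = (2.8214)


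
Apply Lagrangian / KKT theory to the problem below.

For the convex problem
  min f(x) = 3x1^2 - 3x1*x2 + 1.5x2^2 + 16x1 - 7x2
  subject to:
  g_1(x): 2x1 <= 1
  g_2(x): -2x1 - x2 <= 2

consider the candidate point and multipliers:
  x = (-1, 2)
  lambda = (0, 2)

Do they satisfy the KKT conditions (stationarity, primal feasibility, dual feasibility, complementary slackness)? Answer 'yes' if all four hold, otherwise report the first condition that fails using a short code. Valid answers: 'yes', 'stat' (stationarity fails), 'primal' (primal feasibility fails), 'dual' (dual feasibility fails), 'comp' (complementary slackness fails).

Gradient of f: grad f(x) = Q x + c = (4, 2)
Constraint values g_i(x) = a_i^T x - b_i:
  g_1((-1, 2)) = -3
  g_2((-1, 2)) = -2
Stationarity residual: grad f(x) + sum_i lambda_i a_i = (0, 0)
  -> stationarity OK
Primal feasibility (all g_i <= 0): OK
Dual feasibility (all lambda_i >= 0): OK
Complementary slackness (lambda_i * g_i(x) = 0 for all i): FAILS

Verdict: the first failing condition is complementary_slackness -> comp.

comp


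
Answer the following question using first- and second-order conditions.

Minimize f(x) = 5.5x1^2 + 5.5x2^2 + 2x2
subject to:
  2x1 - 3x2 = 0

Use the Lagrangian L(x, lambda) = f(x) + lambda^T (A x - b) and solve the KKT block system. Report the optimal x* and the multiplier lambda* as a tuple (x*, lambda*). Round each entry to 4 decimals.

Form the Lagrangian:
  L(x, lambda) = (1/2) x^T Q x + c^T x + lambda^T (A x - b)
Stationarity (grad_x L = 0): Q x + c + A^T lambda = 0.
Primal feasibility: A x = b.

This gives the KKT block system:
  [ Q   A^T ] [ x     ]   [-c ]
  [ A    0  ] [ lambda ] = [ b ]

Solving the linear system:
  x*      = (-0.0839, -0.0559)
  lambda* = (0.4615)
  f(x*)   = -0.0559

x* = (-0.0839, -0.0559), lambda* = (0.4615)


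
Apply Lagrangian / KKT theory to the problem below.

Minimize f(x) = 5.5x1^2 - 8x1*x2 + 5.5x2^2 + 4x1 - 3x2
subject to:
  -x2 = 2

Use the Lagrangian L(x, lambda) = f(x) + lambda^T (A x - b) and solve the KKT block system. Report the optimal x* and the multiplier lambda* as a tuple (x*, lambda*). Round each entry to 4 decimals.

Form the Lagrangian:
  L(x, lambda) = (1/2) x^T Q x + c^T x + lambda^T (A x - b)
Stationarity (grad_x L = 0): Q x + c + A^T lambda = 0.
Primal feasibility: A x = b.

This gives the KKT block system:
  [ Q   A^T ] [ x     ]   [-c ]
  [ A    0  ] [ lambda ] = [ b ]

Solving the linear system:
  x*      = (-1.8182, -2)
  lambda* = (-10.4545)
  f(x*)   = 9.8182

x* = (-1.8182, -2), lambda* = (-10.4545)


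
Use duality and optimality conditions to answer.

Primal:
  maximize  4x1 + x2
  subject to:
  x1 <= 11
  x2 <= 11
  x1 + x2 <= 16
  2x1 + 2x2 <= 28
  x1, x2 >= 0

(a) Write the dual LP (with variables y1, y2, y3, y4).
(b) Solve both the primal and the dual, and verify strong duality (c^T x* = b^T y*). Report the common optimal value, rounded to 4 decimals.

The standard primal-dual pair for 'max c^T x s.t. A x <= b, x >= 0' is:
  Dual:  min b^T y  s.t.  A^T y >= c,  y >= 0.

So the dual LP is:
  minimize  11y1 + 11y2 + 16y3 + 28y4
  subject to:
    y1 + y3 + 2y4 >= 4
    y2 + y3 + 2y4 >= 1
    y1, y2, y3, y4 >= 0

Solving the primal: x* = (11, 3).
  primal value c^T x* = 47.
Solving the dual: y* = (3, 0, 0, 0.5).
  dual value b^T y* = 47.
Strong duality: c^T x* = b^T y*. Confirmed.

47


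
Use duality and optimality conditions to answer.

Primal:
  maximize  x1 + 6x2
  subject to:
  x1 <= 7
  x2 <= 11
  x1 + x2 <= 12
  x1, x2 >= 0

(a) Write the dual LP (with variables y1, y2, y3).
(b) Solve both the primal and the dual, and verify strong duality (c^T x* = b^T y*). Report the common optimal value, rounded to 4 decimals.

The standard primal-dual pair for 'max c^T x s.t. A x <= b, x >= 0' is:
  Dual:  min b^T y  s.t.  A^T y >= c,  y >= 0.

So the dual LP is:
  minimize  7y1 + 11y2 + 12y3
  subject to:
    y1 + y3 >= 1
    y2 + y3 >= 6
    y1, y2, y3 >= 0

Solving the primal: x* = (1, 11).
  primal value c^T x* = 67.
Solving the dual: y* = (0, 5, 1).
  dual value b^T y* = 67.
Strong duality: c^T x* = b^T y*. Confirmed.

67


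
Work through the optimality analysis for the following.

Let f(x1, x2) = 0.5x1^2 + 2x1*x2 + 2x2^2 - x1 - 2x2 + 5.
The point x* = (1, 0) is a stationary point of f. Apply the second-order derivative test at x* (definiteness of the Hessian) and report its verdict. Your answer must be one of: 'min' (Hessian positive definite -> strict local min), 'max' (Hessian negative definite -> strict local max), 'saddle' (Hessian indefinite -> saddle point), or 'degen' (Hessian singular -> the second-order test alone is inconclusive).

Compute the Hessian H = grad^2 f:
  H = [[1, 2], [2, 4]]
Verify stationarity: grad f(x*) = H x* + g = (0, 0).
Eigenvalues of H: 0, 5.
H has a zero eigenvalue (singular; positive semidefinite but not definite), so H is neither positive definite, negative definite, nor indefinite. The second-order test alone is inconclusive -> degen.
(Indeed, f is constant along the null direction of H through x*, so x* is not a strict local extremum.)

degen


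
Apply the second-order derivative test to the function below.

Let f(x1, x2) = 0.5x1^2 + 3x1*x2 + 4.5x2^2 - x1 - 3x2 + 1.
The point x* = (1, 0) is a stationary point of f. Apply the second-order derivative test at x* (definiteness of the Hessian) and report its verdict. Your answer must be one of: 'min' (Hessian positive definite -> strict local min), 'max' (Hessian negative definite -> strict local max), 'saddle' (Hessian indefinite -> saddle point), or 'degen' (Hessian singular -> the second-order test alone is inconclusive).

Compute the Hessian H = grad^2 f:
  H = [[1, 3], [3, 9]]
Verify stationarity: grad f(x*) = H x* + g = (0, 0).
Eigenvalues of H: 0, 10.
H has a zero eigenvalue (singular; positive semidefinite but not definite), so H is neither positive definite, negative definite, nor indefinite. The second-order test alone is inconclusive -> degen.
(Indeed, f is constant along the null direction of H through x*, so x* is not a strict local extremum.)

degen


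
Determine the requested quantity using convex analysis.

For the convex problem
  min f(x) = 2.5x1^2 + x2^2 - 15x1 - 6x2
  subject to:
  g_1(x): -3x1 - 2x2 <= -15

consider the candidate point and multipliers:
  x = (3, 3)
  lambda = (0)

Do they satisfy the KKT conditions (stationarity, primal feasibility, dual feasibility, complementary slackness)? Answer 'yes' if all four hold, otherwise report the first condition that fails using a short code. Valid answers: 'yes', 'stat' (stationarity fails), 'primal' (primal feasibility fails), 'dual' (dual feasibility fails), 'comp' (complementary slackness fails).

Gradient of f: grad f(x) = Q x + c = (0, 0)
Constraint values g_i(x) = a_i^T x - b_i:
  g_1((3, 3)) = 0
Stationarity residual: grad f(x) + sum_i lambda_i a_i = (0, 0)
  -> stationarity OK
Primal feasibility (all g_i <= 0): OK
Dual feasibility (all lambda_i >= 0): OK
Complementary slackness (lambda_i * g_i(x) = 0 for all i): OK

Verdict: yes, KKT holds.

yes


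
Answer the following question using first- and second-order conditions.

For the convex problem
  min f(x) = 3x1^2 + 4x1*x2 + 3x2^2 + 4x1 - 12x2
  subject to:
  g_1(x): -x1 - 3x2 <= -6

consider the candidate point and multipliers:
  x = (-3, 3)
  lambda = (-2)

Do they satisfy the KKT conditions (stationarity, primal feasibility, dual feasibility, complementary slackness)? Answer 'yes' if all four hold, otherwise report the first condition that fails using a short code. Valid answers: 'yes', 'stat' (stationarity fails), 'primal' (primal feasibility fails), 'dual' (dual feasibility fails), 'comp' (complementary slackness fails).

Gradient of f: grad f(x) = Q x + c = (-2, -6)
Constraint values g_i(x) = a_i^T x - b_i:
  g_1((-3, 3)) = 0
Stationarity residual: grad f(x) + sum_i lambda_i a_i = (0, 0)
  -> stationarity OK
Primal feasibility (all g_i <= 0): OK
Dual feasibility (all lambda_i >= 0): FAILS
Complementary slackness (lambda_i * g_i(x) = 0 for all i): OK

Verdict: the first failing condition is dual_feasibility -> dual.

dual


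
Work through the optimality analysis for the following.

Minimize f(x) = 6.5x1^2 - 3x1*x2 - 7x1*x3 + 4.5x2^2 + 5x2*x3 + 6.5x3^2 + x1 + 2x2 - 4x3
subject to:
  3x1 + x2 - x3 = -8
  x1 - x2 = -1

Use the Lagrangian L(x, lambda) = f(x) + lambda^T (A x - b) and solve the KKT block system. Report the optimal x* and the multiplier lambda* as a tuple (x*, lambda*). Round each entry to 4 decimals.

Form the Lagrangian:
  L(x, lambda) = (1/2) x^T Q x + c^T x + lambda^T (A x - b)
Stationarity (grad_x L = 0): Q x + c + A^T lambda = 0.
Primal feasibility: A x = b.

This gives the KKT block system:
  [ Q   A^T ] [ x     ]   [-c ]
  [ A    0  ] [ lambda ] = [ b ]

Solving the linear system:
  x*      = (-2.226, -1.226, 0.0962)
  lambda* = (6.7019, 4.8269)
  f(x*)   = 26.6899

x* = (-2.226, -1.226, 0.0962), lambda* = (6.7019, 4.8269)


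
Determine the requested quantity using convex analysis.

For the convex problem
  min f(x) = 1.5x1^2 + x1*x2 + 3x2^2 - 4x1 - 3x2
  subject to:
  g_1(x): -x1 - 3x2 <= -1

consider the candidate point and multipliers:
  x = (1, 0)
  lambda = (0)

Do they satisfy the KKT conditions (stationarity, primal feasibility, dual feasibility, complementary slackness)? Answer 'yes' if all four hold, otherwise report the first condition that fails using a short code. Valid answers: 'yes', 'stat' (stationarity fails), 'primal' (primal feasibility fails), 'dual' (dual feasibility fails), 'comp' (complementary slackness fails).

Gradient of f: grad f(x) = Q x + c = (-1, -2)
Constraint values g_i(x) = a_i^T x - b_i:
  g_1((1, 0)) = 0
Stationarity residual: grad f(x) + sum_i lambda_i a_i = (-1, -2)
  -> stationarity FAILS
Primal feasibility (all g_i <= 0): OK
Dual feasibility (all lambda_i >= 0): OK
Complementary slackness (lambda_i * g_i(x) = 0 for all i): OK

Verdict: the first failing condition is stationarity -> stat.

stat


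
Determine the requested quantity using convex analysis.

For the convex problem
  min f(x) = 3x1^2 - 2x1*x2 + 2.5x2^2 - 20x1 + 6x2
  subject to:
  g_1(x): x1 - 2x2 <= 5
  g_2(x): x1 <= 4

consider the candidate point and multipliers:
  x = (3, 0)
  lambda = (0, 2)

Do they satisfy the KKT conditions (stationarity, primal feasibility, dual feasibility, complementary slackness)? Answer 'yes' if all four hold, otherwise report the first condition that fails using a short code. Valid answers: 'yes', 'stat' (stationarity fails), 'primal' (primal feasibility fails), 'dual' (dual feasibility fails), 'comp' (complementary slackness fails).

Gradient of f: grad f(x) = Q x + c = (-2, 0)
Constraint values g_i(x) = a_i^T x - b_i:
  g_1((3, 0)) = -2
  g_2((3, 0)) = -1
Stationarity residual: grad f(x) + sum_i lambda_i a_i = (0, 0)
  -> stationarity OK
Primal feasibility (all g_i <= 0): OK
Dual feasibility (all lambda_i >= 0): OK
Complementary slackness (lambda_i * g_i(x) = 0 for all i): FAILS

Verdict: the first failing condition is complementary_slackness -> comp.

comp


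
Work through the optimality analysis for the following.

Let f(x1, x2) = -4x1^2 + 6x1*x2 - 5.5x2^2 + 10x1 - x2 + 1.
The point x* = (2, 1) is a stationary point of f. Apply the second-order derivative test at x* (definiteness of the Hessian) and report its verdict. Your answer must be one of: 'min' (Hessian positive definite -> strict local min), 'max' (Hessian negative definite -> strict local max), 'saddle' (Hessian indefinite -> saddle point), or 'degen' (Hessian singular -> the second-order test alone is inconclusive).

Compute the Hessian H = grad^2 f:
  H = [[-8, 6], [6, -11]]
Verify stationarity: grad f(x*) = H x* + g = (0, 0).
Eigenvalues of H: -15.6847, -3.3153.
Both eigenvalues < 0, so H is negative definite -> x* is a strict local max.

max


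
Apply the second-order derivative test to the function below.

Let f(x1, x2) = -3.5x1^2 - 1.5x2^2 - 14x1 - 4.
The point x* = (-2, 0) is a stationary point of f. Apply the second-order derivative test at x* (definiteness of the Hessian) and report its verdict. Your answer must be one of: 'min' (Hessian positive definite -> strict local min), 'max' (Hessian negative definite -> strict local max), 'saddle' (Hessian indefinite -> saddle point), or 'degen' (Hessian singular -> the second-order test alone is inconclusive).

Compute the Hessian H = grad^2 f:
  H = [[-7, 0], [0, -3]]
Verify stationarity: grad f(x*) = H x* + g = (0, 0).
Eigenvalues of H: -7, -3.
Both eigenvalues < 0, so H is negative definite -> x* is a strict local max.

max


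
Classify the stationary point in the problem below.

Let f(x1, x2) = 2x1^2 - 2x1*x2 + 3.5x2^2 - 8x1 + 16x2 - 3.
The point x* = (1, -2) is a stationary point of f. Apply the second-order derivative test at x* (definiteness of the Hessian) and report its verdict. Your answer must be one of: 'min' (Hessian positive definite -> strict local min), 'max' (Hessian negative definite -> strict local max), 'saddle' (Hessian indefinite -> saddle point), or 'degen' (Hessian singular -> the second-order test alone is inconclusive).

Compute the Hessian H = grad^2 f:
  H = [[4, -2], [-2, 7]]
Verify stationarity: grad f(x*) = H x* + g = (0, 0).
Eigenvalues of H: 3, 8.
Both eigenvalues > 0, so H is positive definite -> x* is a strict local min.

min


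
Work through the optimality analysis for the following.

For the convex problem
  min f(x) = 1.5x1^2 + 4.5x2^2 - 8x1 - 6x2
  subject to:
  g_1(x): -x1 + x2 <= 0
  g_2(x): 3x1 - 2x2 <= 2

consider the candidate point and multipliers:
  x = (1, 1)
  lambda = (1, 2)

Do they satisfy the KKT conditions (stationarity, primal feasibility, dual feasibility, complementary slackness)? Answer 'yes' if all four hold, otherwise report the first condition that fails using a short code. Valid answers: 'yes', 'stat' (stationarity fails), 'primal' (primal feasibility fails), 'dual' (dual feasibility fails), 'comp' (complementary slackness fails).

Gradient of f: grad f(x) = Q x + c = (-5, 3)
Constraint values g_i(x) = a_i^T x - b_i:
  g_1((1, 1)) = 0
  g_2((1, 1)) = -1
Stationarity residual: grad f(x) + sum_i lambda_i a_i = (0, 0)
  -> stationarity OK
Primal feasibility (all g_i <= 0): OK
Dual feasibility (all lambda_i >= 0): OK
Complementary slackness (lambda_i * g_i(x) = 0 for all i): FAILS

Verdict: the first failing condition is complementary_slackness -> comp.

comp


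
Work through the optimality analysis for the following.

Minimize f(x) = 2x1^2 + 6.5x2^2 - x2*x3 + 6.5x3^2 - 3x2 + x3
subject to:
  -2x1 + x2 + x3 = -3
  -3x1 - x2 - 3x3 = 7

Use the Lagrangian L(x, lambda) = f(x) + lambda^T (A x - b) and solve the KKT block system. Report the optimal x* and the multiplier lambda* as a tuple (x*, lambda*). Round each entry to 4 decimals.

Form the Lagrangian:
  L(x, lambda) = (1/2) x^T Q x + c^T x + lambda^T (A x - b)
Stationarity (grad_x L = 0): Q x + c + A^T lambda = 0.
Primal feasibility: A x = b.

This gives the KKT block system:
  [ Q   A^T ] [ x     ]   [-c ]
  [ A    0  ] [ lambda ] = [ b ]

Solving the linear system:
  x*      = (0.0081, -0.9636, -2.0202)
  lambda* = (8.1105, -5.3962)
  f(x*)   = 31.4879

x* = (0.0081, -0.9636, -2.0202), lambda* = (8.1105, -5.3962)


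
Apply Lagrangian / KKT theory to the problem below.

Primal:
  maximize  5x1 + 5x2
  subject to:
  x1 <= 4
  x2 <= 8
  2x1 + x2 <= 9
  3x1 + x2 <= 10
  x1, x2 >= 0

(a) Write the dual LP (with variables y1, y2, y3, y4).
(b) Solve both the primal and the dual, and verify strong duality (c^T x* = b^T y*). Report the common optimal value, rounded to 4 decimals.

The standard primal-dual pair for 'max c^T x s.t. A x <= b, x >= 0' is:
  Dual:  min b^T y  s.t.  A^T y >= c,  y >= 0.

So the dual LP is:
  minimize  4y1 + 8y2 + 9y3 + 10y4
  subject to:
    y1 + 2y3 + 3y4 >= 5
    y2 + y3 + y4 >= 5
    y1, y2, y3, y4 >= 0

Solving the primal: x* = (0.5, 8).
  primal value c^T x* = 42.5.
Solving the dual: y* = (0, 2.5, 2.5, 0).
  dual value b^T y* = 42.5.
Strong duality: c^T x* = b^T y*. Confirmed.

42.5


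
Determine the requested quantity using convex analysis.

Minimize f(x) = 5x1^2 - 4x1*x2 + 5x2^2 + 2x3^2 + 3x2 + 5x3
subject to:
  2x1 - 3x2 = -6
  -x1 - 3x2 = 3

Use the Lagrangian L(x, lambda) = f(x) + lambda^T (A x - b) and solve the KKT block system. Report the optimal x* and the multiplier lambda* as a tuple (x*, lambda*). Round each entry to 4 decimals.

Form the Lagrangian:
  L(x, lambda) = (1/2) x^T Q x + c^T x + lambda^T (A x - b)
Stationarity (grad_x L = 0): Q x + c + A^T lambda = 0.
Primal feasibility: A x = b.

This gives the KKT block system:
  [ Q   A^T ] [ x     ]   [-c ]
  [ A    0  ] [ lambda ] = [ b ]

Solving the linear system:
  x*      = (-3, 0, -1.25)
  lambda* = (11.6667, -6.6667)
  f(x*)   = 41.875

x* = (-3, 0, -1.25), lambda* = (11.6667, -6.6667)


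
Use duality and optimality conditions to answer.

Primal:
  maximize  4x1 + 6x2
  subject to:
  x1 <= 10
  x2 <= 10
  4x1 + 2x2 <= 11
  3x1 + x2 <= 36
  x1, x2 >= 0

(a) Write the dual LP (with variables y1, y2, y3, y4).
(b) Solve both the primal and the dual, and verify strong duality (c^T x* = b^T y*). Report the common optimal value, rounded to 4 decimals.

The standard primal-dual pair for 'max c^T x s.t. A x <= b, x >= 0' is:
  Dual:  min b^T y  s.t.  A^T y >= c,  y >= 0.

So the dual LP is:
  minimize  10y1 + 10y2 + 11y3 + 36y4
  subject to:
    y1 + 4y3 + 3y4 >= 4
    y2 + 2y3 + y4 >= 6
    y1, y2, y3, y4 >= 0

Solving the primal: x* = (0, 5.5).
  primal value c^T x* = 33.
Solving the dual: y* = (0, 0, 3, 0).
  dual value b^T y* = 33.
Strong duality: c^T x* = b^T y*. Confirmed.

33


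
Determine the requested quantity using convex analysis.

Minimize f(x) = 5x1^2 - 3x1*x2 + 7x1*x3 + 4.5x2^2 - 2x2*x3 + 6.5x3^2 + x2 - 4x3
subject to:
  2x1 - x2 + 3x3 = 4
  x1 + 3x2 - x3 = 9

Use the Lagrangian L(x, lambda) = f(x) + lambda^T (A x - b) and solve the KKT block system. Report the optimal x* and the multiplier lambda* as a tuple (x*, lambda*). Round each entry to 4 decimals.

Form the Lagrangian:
  L(x, lambda) = (1/2) x^T Q x + c^T x + lambda^T (A x - b)
Stationarity (grad_x L = 0): Q x + c + A^T lambda = 0.
Primal feasibility: A x = b.

This gives the KKT block system:
  [ Q   A^T ] [ x     ]   [-c ]
  [ A    0  ] [ lambda ] = [ b ]

Solving the linear system:
  x*      = (2.5012, 2.3117, 0.4364)
  lambda* = (-7.1381, -6.8557)
  f(x*)   = 45.4101

x* = (2.5012, 2.3117, 0.4364), lambda* = (-7.1381, -6.8557)


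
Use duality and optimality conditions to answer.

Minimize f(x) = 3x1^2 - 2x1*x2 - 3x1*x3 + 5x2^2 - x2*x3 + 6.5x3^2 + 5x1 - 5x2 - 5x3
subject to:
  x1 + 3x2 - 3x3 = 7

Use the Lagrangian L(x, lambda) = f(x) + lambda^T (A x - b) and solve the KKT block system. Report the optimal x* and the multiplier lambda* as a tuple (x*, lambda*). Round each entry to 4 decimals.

Form the Lagrangian:
  L(x, lambda) = (1/2) x^T Q x + c^T x + lambda^T (A x - b)
Stationarity (grad_x L = 0): Q x + c + A^T lambda = 0.
Primal feasibility: A x = b.

This gives the KKT block system:
  [ Q   A^T ] [ x     ]   [-c ]
  [ A    0  ] [ lambda ] = [ b ]

Solving the linear system:
  x*      = (0.2941, 1.8235, -0.4118)
  lambda* = (-4.3529)
  f(x*)   = 12.4412

x* = (0.2941, 1.8235, -0.4118), lambda* = (-4.3529)


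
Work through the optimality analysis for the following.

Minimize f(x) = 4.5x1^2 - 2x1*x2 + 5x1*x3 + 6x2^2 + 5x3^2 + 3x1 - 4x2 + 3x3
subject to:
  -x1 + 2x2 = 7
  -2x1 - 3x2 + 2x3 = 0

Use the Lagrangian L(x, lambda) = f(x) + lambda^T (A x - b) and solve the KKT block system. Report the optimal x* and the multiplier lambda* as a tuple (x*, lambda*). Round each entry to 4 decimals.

Form the Lagrangian:
  L(x, lambda) = (1/2) x^T Q x + c^T x + lambda^T (A x - b)
Stationarity (grad_x L = 0): Q x + c + A^T lambda = 0.
Primal feasibility: A x = b.

This gives the KKT block system:
  [ Q   A^T ] [ x     ]   [-c ]
  [ A    0  ] [ lambda ] = [ b ]

Solving the linear system:
  x*      = (-2.3806, 2.3097, 1.0839)
  lambda* = (-15.6903, -0.9677)
  f(x*)   = 48.3516

x* = (-2.3806, 2.3097, 1.0839), lambda* = (-15.6903, -0.9677)


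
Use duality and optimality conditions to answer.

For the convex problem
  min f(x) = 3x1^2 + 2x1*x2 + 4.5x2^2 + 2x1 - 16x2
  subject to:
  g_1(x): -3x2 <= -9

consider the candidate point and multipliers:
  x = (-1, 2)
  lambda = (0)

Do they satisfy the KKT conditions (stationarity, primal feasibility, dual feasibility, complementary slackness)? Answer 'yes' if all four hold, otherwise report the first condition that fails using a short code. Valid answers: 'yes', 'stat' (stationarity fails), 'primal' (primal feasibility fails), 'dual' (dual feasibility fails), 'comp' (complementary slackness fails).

Gradient of f: grad f(x) = Q x + c = (0, 0)
Constraint values g_i(x) = a_i^T x - b_i:
  g_1((-1, 2)) = 3
Stationarity residual: grad f(x) + sum_i lambda_i a_i = (0, 0)
  -> stationarity OK
Primal feasibility (all g_i <= 0): FAILS
Dual feasibility (all lambda_i >= 0): OK
Complementary slackness (lambda_i * g_i(x) = 0 for all i): OK

Verdict: the first failing condition is primal_feasibility -> primal.

primal


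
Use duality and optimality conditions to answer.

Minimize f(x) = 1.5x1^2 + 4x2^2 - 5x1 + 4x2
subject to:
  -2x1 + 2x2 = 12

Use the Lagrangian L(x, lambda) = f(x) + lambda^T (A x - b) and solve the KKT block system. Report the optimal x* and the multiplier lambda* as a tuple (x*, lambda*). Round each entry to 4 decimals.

Form the Lagrangian:
  L(x, lambda) = (1/2) x^T Q x + c^T x + lambda^T (A x - b)
Stationarity (grad_x L = 0): Q x + c + A^T lambda = 0.
Primal feasibility: A x = b.

This gives the KKT block system:
  [ Q   A^T ] [ x     ]   [-c ]
  [ A    0  ] [ lambda ] = [ b ]

Solving the linear system:
  x*      = (-4.2727, 1.7273)
  lambda* = (-8.9091)
  f(x*)   = 67.5909

x* = (-4.2727, 1.7273), lambda* = (-8.9091)


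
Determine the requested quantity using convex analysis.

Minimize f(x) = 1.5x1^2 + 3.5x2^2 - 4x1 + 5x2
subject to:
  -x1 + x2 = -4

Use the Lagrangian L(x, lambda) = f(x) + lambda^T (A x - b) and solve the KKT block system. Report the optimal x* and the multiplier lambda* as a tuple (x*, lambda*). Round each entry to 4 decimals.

Form the Lagrangian:
  L(x, lambda) = (1/2) x^T Q x + c^T x + lambda^T (A x - b)
Stationarity (grad_x L = 0): Q x + c + A^T lambda = 0.
Primal feasibility: A x = b.

This gives the KKT block system:
  [ Q   A^T ] [ x     ]   [-c ]
  [ A    0  ] [ lambda ] = [ b ]

Solving the linear system:
  x*      = (2.7, -1.3)
  lambda* = (4.1)
  f(x*)   = -0.45

x* = (2.7, -1.3), lambda* = (4.1)


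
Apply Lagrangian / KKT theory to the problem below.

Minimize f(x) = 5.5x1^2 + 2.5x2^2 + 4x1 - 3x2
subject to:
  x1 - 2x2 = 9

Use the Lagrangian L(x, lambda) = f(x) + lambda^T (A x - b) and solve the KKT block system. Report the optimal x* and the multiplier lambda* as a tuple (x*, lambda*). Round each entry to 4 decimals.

Form the Lagrangian:
  L(x, lambda) = (1/2) x^T Q x + c^T x + lambda^T (A x - b)
Stationarity (grad_x L = 0): Q x + c + A^T lambda = 0.
Primal feasibility: A x = b.

This gives the KKT block system:
  [ Q   A^T ] [ x     ]   [-c ]
  [ A    0  ] [ lambda ] = [ b ]

Solving the linear system:
  x*      = (0.7143, -4.1429)
  lambda* = (-11.8571)
  f(x*)   = 61

x* = (0.7143, -4.1429), lambda* = (-11.8571)


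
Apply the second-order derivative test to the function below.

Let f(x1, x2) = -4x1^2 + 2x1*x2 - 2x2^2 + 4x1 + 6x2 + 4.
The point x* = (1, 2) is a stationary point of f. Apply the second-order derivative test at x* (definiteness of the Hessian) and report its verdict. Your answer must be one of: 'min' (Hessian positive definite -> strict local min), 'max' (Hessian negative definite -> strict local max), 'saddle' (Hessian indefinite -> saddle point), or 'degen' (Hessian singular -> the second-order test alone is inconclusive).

Compute the Hessian H = grad^2 f:
  H = [[-8, 2], [2, -4]]
Verify stationarity: grad f(x*) = H x* + g = (0, 0).
Eigenvalues of H: -8.8284, -3.1716.
Both eigenvalues < 0, so H is negative definite -> x* is a strict local max.

max


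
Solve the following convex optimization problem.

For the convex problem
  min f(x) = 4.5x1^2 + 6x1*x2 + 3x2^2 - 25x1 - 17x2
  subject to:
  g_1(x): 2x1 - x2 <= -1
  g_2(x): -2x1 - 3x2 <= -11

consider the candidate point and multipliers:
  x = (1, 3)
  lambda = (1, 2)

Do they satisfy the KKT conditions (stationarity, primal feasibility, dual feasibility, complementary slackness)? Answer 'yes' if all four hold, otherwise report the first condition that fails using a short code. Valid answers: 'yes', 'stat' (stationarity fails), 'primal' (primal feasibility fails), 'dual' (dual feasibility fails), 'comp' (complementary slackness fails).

Gradient of f: grad f(x) = Q x + c = (2, 7)
Constraint values g_i(x) = a_i^T x - b_i:
  g_1((1, 3)) = 0
  g_2((1, 3)) = 0
Stationarity residual: grad f(x) + sum_i lambda_i a_i = (0, 0)
  -> stationarity OK
Primal feasibility (all g_i <= 0): OK
Dual feasibility (all lambda_i >= 0): OK
Complementary slackness (lambda_i * g_i(x) = 0 for all i): OK

Verdict: yes, KKT holds.

yes


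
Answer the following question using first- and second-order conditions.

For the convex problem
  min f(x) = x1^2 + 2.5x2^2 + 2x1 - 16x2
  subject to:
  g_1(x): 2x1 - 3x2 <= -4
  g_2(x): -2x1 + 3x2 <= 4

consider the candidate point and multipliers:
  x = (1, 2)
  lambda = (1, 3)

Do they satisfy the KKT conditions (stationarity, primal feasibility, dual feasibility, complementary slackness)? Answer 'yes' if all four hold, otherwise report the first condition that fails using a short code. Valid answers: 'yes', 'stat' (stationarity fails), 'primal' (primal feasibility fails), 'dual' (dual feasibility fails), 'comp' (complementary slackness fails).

Gradient of f: grad f(x) = Q x + c = (4, -6)
Constraint values g_i(x) = a_i^T x - b_i:
  g_1((1, 2)) = 0
  g_2((1, 2)) = 0
Stationarity residual: grad f(x) + sum_i lambda_i a_i = (0, 0)
  -> stationarity OK
Primal feasibility (all g_i <= 0): OK
Dual feasibility (all lambda_i >= 0): OK
Complementary slackness (lambda_i * g_i(x) = 0 for all i): OK

Verdict: yes, KKT holds.

yes


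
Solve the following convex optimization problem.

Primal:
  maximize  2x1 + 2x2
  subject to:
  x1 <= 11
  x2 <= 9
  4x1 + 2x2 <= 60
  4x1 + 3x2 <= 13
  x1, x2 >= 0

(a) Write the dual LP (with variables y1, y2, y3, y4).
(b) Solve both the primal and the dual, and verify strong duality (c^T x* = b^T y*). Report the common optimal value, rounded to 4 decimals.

The standard primal-dual pair for 'max c^T x s.t. A x <= b, x >= 0' is:
  Dual:  min b^T y  s.t.  A^T y >= c,  y >= 0.

So the dual LP is:
  minimize  11y1 + 9y2 + 60y3 + 13y4
  subject to:
    y1 + 4y3 + 4y4 >= 2
    y2 + 2y3 + 3y4 >= 2
    y1, y2, y3, y4 >= 0

Solving the primal: x* = (0, 4.3333).
  primal value c^T x* = 8.6667.
Solving the dual: y* = (0, 0, 0, 0.6667).
  dual value b^T y* = 8.6667.
Strong duality: c^T x* = b^T y*. Confirmed.

8.6667


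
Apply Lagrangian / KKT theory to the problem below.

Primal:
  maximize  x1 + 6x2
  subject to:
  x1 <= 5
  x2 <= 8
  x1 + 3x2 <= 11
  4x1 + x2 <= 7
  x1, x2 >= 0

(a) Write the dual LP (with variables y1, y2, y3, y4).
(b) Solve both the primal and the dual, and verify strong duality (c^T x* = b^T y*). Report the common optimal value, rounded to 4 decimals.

The standard primal-dual pair for 'max c^T x s.t. A x <= b, x >= 0' is:
  Dual:  min b^T y  s.t.  A^T y >= c,  y >= 0.

So the dual LP is:
  minimize  5y1 + 8y2 + 11y3 + 7y4
  subject to:
    y1 + y3 + 4y4 >= 1
    y2 + 3y3 + y4 >= 6
    y1, y2, y3, y4 >= 0

Solving the primal: x* = (0, 3.6667).
  primal value c^T x* = 22.
Solving the dual: y* = (0, 0, 2, 0).
  dual value b^T y* = 22.
Strong duality: c^T x* = b^T y*. Confirmed.

22


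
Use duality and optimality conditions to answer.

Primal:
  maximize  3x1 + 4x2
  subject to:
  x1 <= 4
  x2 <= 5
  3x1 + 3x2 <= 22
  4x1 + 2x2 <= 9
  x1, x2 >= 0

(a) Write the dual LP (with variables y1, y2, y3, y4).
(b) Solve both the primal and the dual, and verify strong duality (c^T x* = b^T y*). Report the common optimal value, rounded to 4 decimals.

The standard primal-dual pair for 'max c^T x s.t. A x <= b, x >= 0' is:
  Dual:  min b^T y  s.t.  A^T y >= c,  y >= 0.

So the dual LP is:
  minimize  4y1 + 5y2 + 22y3 + 9y4
  subject to:
    y1 + 3y3 + 4y4 >= 3
    y2 + 3y3 + 2y4 >= 4
    y1, y2, y3, y4 >= 0

Solving the primal: x* = (0, 4.5).
  primal value c^T x* = 18.
Solving the dual: y* = (0, 0, 0, 2).
  dual value b^T y* = 18.
Strong duality: c^T x* = b^T y*. Confirmed.

18


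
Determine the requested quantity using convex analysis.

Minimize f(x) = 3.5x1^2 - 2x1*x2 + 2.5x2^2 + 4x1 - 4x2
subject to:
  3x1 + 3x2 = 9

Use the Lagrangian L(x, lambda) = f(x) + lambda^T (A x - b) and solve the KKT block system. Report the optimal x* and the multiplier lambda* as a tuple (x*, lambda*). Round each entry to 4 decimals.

Form the Lagrangian:
  L(x, lambda) = (1/2) x^T Q x + c^T x + lambda^T (A x - b)
Stationarity (grad_x L = 0): Q x + c + A^T lambda = 0.
Primal feasibility: A x = b.

This gives the KKT block system:
  [ Q   A^T ] [ x     ]   [-c ]
  [ A    0  ] [ lambda ] = [ b ]

Solving the linear system:
  x*      = (0.8125, 2.1875)
  lambda* = (-1.7708)
  f(x*)   = 5.2187

x* = (0.8125, 2.1875), lambda* = (-1.7708)


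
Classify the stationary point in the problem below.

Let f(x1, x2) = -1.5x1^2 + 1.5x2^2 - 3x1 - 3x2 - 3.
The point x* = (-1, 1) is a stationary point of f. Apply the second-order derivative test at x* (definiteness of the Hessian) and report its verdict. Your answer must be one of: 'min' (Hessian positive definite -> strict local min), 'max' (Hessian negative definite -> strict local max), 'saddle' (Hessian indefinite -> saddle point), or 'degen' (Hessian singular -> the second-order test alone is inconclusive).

Compute the Hessian H = grad^2 f:
  H = [[-3, 0], [0, 3]]
Verify stationarity: grad f(x*) = H x* + g = (0, 0).
Eigenvalues of H: -3, 3.
Eigenvalues have mixed signs, so H is indefinite -> x* is a saddle point.

saddle


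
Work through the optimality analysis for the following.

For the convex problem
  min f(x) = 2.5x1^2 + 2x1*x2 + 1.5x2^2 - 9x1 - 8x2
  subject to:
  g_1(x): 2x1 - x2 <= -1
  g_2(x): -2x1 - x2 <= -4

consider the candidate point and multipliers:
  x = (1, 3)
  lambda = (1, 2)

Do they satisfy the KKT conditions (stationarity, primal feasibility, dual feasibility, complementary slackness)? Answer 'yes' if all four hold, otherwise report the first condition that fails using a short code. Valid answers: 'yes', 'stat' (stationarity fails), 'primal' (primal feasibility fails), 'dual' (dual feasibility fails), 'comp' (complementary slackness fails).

Gradient of f: grad f(x) = Q x + c = (2, 3)
Constraint values g_i(x) = a_i^T x - b_i:
  g_1((1, 3)) = 0
  g_2((1, 3)) = -1
Stationarity residual: grad f(x) + sum_i lambda_i a_i = (0, 0)
  -> stationarity OK
Primal feasibility (all g_i <= 0): OK
Dual feasibility (all lambda_i >= 0): OK
Complementary slackness (lambda_i * g_i(x) = 0 for all i): FAILS

Verdict: the first failing condition is complementary_slackness -> comp.

comp


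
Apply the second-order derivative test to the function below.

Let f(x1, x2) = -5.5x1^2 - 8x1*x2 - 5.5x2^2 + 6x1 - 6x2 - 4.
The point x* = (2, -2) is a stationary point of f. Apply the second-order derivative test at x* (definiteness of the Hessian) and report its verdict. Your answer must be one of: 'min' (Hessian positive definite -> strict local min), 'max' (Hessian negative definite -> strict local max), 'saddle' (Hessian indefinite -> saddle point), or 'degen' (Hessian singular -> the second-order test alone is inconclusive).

Compute the Hessian H = grad^2 f:
  H = [[-11, -8], [-8, -11]]
Verify stationarity: grad f(x*) = H x* + g = (0, 0).
Eigenvalues of H: -19, -3.
Both eigenvalues < 0, so H is negative definite -> x* is a strict local max.

max


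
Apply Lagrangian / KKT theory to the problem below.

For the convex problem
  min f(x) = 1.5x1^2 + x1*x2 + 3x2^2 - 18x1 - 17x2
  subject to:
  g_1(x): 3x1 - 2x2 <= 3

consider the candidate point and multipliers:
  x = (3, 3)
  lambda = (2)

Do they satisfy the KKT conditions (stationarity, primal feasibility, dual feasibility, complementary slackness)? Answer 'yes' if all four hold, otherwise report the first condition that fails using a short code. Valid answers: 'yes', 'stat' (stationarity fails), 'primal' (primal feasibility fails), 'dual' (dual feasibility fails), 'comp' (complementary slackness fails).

Gradient of f: grad f(x) = Q x + c = (-6, 4)
Constraint values g_i(x) = a_i^T x - b_i:
  g_1((3, 3)) = 0
Stationarity residual: grad f(x) + sum_i lambda_i a_i = (0, 0)
  -> stationarity OK
Primal feasibility (all g_i <= 0): OK
Dual feasibility (all lambda_i >= 0): OK
Complementary slackness (lambda_i * g_i(x) = 0 for all i): OK

Verdict: yes, KKT holds.

yes


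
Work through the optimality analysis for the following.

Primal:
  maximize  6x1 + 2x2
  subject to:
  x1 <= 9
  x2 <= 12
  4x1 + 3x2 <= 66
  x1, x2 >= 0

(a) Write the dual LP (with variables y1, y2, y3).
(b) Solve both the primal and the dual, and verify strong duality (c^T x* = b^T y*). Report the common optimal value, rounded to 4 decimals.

The standard primal-dual pair for 'max c^T x s.t. A x <= b, x >= 0' is:
  Dual:  min b^T y  s.t.  A^T y >= c,  y >= 0.

So the dual LP is:
  minimize  9y1 + 12y2 + 66y3
  subject to:
    y1 + 4y3 >= 6
    y2 + 3y3 >= 2
    y1, y2, y3 >= 0

Solving the primal: x* = (9, 10).
  primal value c^T x* = 74.
Solving the dual: y* = (3.3333, 0, 0.6667).
  dual value b^T y* = 74.
Strong duality: c^T x* = b^T y*. Confirmed.

74


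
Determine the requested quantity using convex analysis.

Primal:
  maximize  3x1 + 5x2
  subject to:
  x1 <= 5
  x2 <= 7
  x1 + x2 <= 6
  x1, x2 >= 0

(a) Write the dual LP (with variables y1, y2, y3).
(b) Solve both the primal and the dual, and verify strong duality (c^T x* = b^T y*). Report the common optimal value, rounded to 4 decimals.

The standard primal-dual pair for 'max c^T x s.t. A x <= b, x >= 0' is:
  Dual:  min b^T y  s.t.  A^T y >= c,  y >= 0.

So the dual LP is:
  minimize  5y1 + 7y2 + 6y3
  subject to:
    y1 + y3 >= 3
    y2 + y3 >= 5
    y1, y2, y3 >= 0

Solving the primal: x* = (0, 6).
  primal value c^T x* = 30.
Solving the dual: y* = (0, 0, 5).
  dual value b^T y* = 30.
Strong duality: c^T x* = b^T y*. Confirmed.

30


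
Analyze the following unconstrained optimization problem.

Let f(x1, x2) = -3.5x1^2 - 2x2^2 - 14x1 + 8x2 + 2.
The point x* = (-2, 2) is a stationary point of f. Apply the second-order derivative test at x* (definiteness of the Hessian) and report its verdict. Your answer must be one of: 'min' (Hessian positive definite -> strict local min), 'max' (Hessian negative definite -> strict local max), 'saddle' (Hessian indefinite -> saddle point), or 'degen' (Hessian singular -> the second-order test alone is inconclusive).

Compute the Hessian H = grad^2 f:
  H = [[-7, 0], [0, -4]]
Verify stationarity: grad f(x*) = H x* + g = (0, 0).
Eigenvalues of H: -7, -4.
Both eigenvalues < 0, so H is negative definite -> x* is a strict local max.

max


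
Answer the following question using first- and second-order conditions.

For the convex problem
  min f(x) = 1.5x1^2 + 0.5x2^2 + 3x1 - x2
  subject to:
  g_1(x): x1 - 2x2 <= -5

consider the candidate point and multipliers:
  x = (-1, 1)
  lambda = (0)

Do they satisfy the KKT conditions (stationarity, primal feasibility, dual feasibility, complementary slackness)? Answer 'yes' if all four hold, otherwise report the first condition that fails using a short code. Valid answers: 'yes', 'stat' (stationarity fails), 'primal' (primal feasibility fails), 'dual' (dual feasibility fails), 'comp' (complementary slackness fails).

Gradient of f: grad f(x) = Q x + c = (0, 0)
Constraint values g_i(x) = a_i^T x - b_i:
  g_1((-1, 1)) = 2
Stationarity residual: grad f(x) + sum_i lambda_i a_i = (0, 0)
  -> stationarity OK
Primal feasibility (all g_i <= 0): FAILS
Dual feasibility (all lambda_i >= 0): OK
Complementary slackness (lambda_i * g_i(x) = 0 for all i): OK

Verdict: the first failing condition is primal_feasibility -> primal.

primal


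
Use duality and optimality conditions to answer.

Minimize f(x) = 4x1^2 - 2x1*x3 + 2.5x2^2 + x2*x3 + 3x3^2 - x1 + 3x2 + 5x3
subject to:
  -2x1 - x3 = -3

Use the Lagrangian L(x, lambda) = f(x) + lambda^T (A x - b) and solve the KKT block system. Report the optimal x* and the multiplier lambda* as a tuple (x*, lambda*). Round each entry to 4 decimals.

Form the Lagrangian:
  L(x, lambda) = (1/2) x^T Q x + c^T x + lambda^T (A x - b)
Stationarity (grad_x L = 0): Q x + c + A^T lambda = 0.
Primal feasibility: A x = b.

This gives the KKT block system:
  [ Q   A^T ] [ x     ]   [-c ]
  [ A    0  ] [ lambda ] = [ b ]

Solving the linear system:
  x*      = (1.2908, -0.6837, 0.4184)
  lambda* = (4.2449)
  f(x*)   = 5.7423

x* = (1.2908, -0.6837, 0.4184), lambda* = (4.2449)


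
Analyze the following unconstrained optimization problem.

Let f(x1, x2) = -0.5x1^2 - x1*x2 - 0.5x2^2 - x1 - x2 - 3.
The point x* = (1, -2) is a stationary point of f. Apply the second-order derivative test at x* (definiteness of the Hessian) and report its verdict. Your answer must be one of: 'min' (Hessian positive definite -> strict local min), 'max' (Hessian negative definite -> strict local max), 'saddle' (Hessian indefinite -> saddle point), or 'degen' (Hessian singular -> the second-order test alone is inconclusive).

Compute the Hessian H = grad^2 f:
  H = [[-1, -1], [-1, -1]]
Verify stationarity: grad f(x*) = H x* + g = (0, 0).
Eigenvalues of H: -2, 0.
H has a zero eigenvalue (singular; negative semidefinite but not definite), so H is neither positive definite, negative definite, nor indefinite. The second-order test alone is inconclusive -> degen.
(Indeed, f is constant along the null direction of H through x*, so x* is not a strict local extremum.)

degen


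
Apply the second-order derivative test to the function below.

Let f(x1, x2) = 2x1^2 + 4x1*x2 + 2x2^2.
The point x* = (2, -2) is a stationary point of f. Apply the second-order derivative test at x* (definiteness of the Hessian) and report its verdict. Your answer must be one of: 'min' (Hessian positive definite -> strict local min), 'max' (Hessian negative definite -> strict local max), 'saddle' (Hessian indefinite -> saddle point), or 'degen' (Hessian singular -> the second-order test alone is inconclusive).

Compute the Hessian H = grad^2 f:
  H = [[4, 4], [4, 4]]
Verify stationarity: grad f(x*) = H x* + g = (0, 0).
Eigenvalues of H: 0, 8.
H has a zero eigenvalue (singular; positive semidefinite but not definite), so H is neither positive definite, negative definite, nor indefinite. The second-order test alone is inconclusive -> degen.
(Indeed, f is constant along the null direction of H through x*, so x* is not a strict local extremum.)

degen
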